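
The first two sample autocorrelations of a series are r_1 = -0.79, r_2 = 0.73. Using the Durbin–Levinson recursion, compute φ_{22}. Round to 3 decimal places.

φ_{22} = (r_2 − r_1²) / (1 − r_1²)
r_1² = (-0.79)² = 0.6241
Numerator = 0.73 − 0.6241 = 0.1059; denominator = 1 − 0.6241 = 0.3759
φ_{22} = 0.1059 / 0.3759 = 0.282

0.282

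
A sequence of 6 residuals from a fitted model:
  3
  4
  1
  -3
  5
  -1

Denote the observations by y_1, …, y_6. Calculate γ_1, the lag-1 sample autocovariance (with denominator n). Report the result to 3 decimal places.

-3.292

Mean ȳ = (3 + 4 + 1 − 3 + 5 − 1)/6 = 1.5000
Σ_{t=1}^{5}(y_t−ȳ)(y_{t+1}−ȳ) = -19.7500
γ_1 = -19.7500 / 6 = -3.292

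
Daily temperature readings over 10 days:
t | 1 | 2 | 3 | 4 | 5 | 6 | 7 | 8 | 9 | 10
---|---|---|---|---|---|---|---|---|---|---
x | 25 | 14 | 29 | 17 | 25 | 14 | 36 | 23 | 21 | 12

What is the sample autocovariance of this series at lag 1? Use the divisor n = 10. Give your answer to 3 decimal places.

-24.196

Mean x̄ = (25 + 14 + 29 + 17 + 25 + 14 + 36 + 23 + 21 + 12)/10 = 21.6000
Σ_{t=1}^{9}(x_t−x̄)(x_{t+1}−x̄) = -241.9600
γ_1 = -241.9600 / 10 = -24.196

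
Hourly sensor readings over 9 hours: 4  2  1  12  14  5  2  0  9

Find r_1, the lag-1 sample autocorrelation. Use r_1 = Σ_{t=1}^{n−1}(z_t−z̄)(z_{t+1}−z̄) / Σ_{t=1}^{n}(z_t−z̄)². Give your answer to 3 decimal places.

0.217

Mean z̄ = (4 + 2 + 1 + 12 + 14 + 5 + 2 + 0 + 9)/9 = 5.4444
Numerator Σ_{t=1}^{8}(z_t−z̄)(z_{t+1}−z̄) = 44.3580
Denominator Σ(z_t−z̄)² = 204.2222
r_1 = 44.3580 / 204.2222 = 0.217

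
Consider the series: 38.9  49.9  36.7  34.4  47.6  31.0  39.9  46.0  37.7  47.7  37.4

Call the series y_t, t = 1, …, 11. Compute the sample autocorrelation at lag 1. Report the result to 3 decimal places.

-0.509

Mean ȳ = (38.9 + 49.9 + 36.7 + 34.4 + 47.6 + 31.0 + 39.9 + 46.0 + 37.7 + 47.7 + 37.4)/11 = 40.6545
Numerator Σ_{t=1}^{10}(y_t−ȳ)(y_{t+1}−ȳ) = -194.8330
Denominator Σ(y_t−ȳ)² = 382.8673
r_1 = -194.8330 / 382.8673 = -0.509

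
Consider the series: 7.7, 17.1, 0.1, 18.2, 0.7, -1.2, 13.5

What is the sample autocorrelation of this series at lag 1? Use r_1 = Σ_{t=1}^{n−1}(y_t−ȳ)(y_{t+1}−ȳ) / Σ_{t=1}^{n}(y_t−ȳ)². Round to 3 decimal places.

-0.510

Mean ȳ = (7.7 + 17.1 + 0.1 + 18.2 + 0.7 − 1.2 + 13.5)/7 = 8.0143
Deviations from mean: -0.3143, 9.0857, -7.9143, 10.1857, -7.3143, -9.2143, 5.4857
Numerator Σ_{t=1}^{6}(y_t−ȳ)(y_{t+1}−ȳ) = -213.0273
Denominator Σ(y_t−ȳ)² = 417.5286
r_1 = -213.0273 / 417.5286 = -0.510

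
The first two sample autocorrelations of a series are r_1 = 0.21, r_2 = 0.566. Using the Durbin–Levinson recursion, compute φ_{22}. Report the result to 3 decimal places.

0.546

φ_{22} = (r_2 − r_1²) / (1 − r_1²)
r_1² = (0.21)² = 0.0441
Numerator = 0.566 − 0.0441 = 0.5219; denominator = 1 − 0.0441 = 0.9559
φ_{22} = 0.5219 / 0.9559 = 0.546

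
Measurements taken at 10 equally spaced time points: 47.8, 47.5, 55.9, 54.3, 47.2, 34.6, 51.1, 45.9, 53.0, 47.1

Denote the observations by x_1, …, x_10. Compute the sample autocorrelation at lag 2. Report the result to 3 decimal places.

Mean x̄ = (47.8 + 47.5 + 55.9 + 54.3 + 47.2 + 34.6 + 51.1 + 45.9 + 53.0 + 47.1)/10 = 48.4400
Numerator Σ_{t=1}^{8}(x_t−x̄)(x_{t+2}−x̄) = -53.2472
Denominator Σ(x_t−x̄)² = 320.4840
r_2 = -53.2472 / 320.4840 = -0.166

-0.166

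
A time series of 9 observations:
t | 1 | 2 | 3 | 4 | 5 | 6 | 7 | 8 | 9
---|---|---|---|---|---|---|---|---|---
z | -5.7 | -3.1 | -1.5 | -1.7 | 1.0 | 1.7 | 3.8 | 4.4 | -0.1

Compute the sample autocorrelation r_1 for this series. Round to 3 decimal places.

0.569

Mean z̄ = (-5.7 − 3.1 − 1.5 − 1.7 + 1.0 + 1.7 + 3.8 + 4.4 − 0.1)/9 = -0.1333
Numerator Σ_{t=1}^{8}(z_t−z̄)(z_{t+1}−z̄) = 48.2056
Denominator Σ(z_t−z̄)² = 84.7800
r_1 = 48.2056 / 84.7800 = 0.569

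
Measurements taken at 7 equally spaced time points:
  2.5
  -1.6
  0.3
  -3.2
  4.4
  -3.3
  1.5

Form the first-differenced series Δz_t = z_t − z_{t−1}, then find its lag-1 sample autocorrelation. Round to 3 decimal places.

First differences Δz: -4.1, 1.9, -3.5, 7.6, -7.7, 4.8
Mean of differences = -0.1667
Numerator Σ(Δz_t−Δz̄)(Δz_{t+1}−Δz̄) = -136.8311
Denominator Σ(Δz_t−Δz̄)² = 172.5933
r_1(Δz) = -136.8311 / 172.5933 = -0.793

-0.793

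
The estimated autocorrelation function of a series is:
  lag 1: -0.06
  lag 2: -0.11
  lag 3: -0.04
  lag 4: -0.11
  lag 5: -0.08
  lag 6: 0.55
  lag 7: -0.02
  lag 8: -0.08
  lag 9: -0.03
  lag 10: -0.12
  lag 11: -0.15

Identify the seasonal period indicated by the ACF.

The largest autocorrelation is r_6 = 0.55; the remaining lags stay at or below -0.02.
The dominant spike at lag 6 indicates a seasonal period of 6.

6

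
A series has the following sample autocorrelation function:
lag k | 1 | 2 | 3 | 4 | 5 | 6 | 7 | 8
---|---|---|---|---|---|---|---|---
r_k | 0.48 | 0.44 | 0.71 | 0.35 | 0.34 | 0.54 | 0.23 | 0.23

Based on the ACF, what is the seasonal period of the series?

The largest autocorrelation is r_3 = 0.71, with a weaker echo at lag 6 (0.54); the remaining lags stay at or below 0.48. The elevated value at lag 1 (0.48), dropping to 0.44 at lag 2, reflects decaying short-term dependence rather than seasonality.
The dominant spike at lag 3 indicates a seasonal period of 3.

3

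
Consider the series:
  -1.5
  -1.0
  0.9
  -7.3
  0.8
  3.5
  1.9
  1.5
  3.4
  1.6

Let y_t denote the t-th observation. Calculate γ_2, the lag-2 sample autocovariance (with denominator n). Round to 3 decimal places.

Mean ȳ = (-1.5 − 1.0 + 0.9 − 7.3 + 0.8 + 3.5 + 1.9 + 1.5 + 3.4 + 1.6)/10 = 0.3800
Σ_{t=1}^{8}(y_t−ȳ)(y_{t+2}−ȳ) = -4.0328
γ_2 = -4.0328 / 10 = -0.403

-0.403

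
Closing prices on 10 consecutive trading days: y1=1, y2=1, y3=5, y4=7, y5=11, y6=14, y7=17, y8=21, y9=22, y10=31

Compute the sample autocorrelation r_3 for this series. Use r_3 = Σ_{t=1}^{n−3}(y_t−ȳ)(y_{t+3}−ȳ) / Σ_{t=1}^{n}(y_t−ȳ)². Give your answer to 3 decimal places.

0.147

Mean ȳ = (1 + 1 + 5 + 7 + 11 + 14 + 17 + 21 + 22 + 31)/10 = 13.0000
Numerator Σ_{t=1}^{7}(y_t−ȳ)(y_{t+3}−ȳ) = 129.0000
Denominator Σ(y_t−ȳ)² = 878.0000
r_3 = 129.0000 / 878.0000 = 0.147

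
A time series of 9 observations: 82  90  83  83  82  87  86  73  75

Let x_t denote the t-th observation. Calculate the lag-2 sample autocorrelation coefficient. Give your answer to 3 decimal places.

-0.271

Mean x̄ = (82 + 90 + 83 + 83 + 82 + 87 + 86 + 73 + 75)/9 = 82.3333
Σ(x_t−x̄)(x_{t+2}−x̄) = (-0.2222) + (5.1111) + (-0.2222) + (3.1111) + (-1.2222) + (-43.5556) + (-26.8889) = -63.8889
Denominator Σ(x_t−x̄)² = 236.0000
r_2 = -63.8889 / 236.0000 = -0.271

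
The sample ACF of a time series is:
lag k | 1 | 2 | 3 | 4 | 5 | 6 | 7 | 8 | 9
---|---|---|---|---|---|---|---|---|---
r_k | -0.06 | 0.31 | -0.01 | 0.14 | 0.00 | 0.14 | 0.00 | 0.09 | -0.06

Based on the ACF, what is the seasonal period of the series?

2

The largest autocorrelation is r_2 = 0.31; the remaining lags stay at or below 0.14.
The dominant spike at lag 2 indicates a seasonal period of 2.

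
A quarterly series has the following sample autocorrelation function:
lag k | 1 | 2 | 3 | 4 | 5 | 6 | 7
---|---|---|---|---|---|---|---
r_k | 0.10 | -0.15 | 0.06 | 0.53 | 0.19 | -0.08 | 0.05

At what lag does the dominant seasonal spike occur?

The largest autocorrelation is r_4 = 0.53; the remaining lags stay at or below 0.19.
The dominant spike at lag 4 indicates a seasonal period of 4.

4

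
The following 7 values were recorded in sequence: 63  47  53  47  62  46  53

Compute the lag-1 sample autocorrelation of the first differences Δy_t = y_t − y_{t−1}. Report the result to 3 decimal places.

-0.688

First differences Δy: -16, 6, -6, 15, -16, 7
Mean of differences = -1.6667
Numerator Σ(Δy_t−Δȳ)(Δy_{t+1}−Δȳ) = -578.4444
Denominator Σ(Δy_t−Δȳ)² = 841.3333
r_1(Δy) = -578.4444 / 841.3333 = -0.688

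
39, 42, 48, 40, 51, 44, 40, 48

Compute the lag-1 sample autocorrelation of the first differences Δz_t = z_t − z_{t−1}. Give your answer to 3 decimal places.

First differences Δz: 3, 6, -8, 11, -7, -4, 8
Mean of differences = 1.2857
Numerator Σ(Δz_t−Δz̄)(Δz_{t+1}−Δz̄) = -198.0816
Denominator Σ(Δz_t−Δz̄)² = 347.4286
r_1(Δz) = -198.0816 / 347.4286 = -0.570

-0.570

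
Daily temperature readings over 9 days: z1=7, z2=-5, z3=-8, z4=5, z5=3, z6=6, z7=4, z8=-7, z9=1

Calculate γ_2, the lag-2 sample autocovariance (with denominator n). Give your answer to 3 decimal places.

-12.062

Mean z̄ = (7 − 5 − 8 + 5 + 3 + 6 + 4 − 7 + 1)/9 = 0.6667
Σ_{t=1}^{7}(z_t−z̄)(z_{t+2}−z̄) = -108.5556
γ_2 = -108.5556 / 9 = -12.062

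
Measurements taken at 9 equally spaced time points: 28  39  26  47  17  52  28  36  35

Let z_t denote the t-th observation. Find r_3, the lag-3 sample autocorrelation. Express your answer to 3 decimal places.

Mean z̄ = (28 + 39 + 26 + 47 + 17 + 52 + 28 + 36 + 35)/9 = 34.2222
Numerator Σ_{t=1}^{6}(z_t−z̄)(z_{t+3}−z̄) = -404.2593
Denominator Σ(z_t−z̄)² = 947.5556
r_3 = -404.2593 / 947.5556 = -0.427

-0.427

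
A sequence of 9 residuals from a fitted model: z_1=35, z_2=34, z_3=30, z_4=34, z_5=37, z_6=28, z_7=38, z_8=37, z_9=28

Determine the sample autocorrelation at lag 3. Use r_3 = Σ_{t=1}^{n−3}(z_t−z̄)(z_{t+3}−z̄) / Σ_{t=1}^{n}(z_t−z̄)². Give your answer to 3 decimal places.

0.552

Mean z̄ = (35 + 34 + 30 + 34 + 37 + 28 + 38 + 37 + 28)/9 = 33.4444
Σ(z_t−z̄)(z_{t+3}−z̄) = (0.8642) + (1.9753) + (18.7531) + (2.5309) + (12.6420) + (29.6420) = 66.4074
Denominator Σ(z_t−z̄)² = 120.2222
r_3 = 66.4074 / 120.2222 = 0.552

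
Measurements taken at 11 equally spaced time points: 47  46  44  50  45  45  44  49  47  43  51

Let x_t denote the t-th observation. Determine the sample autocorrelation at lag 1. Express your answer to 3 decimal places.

-0.433

Mean x̄ = (47 + 46 + 44 + 50 + 45 + 45 + 44 + 49 + 47 + 43 + 51)/11 = 46.4545
Numerator Σ_{t=1}^{10}(x_t−x̄)(x_{t+1}−x̄) = -29.7521
Denominator Σ(x_t−x̄)² = 68.7273
r_1 = -29.7521 / 68.7273 = -0.433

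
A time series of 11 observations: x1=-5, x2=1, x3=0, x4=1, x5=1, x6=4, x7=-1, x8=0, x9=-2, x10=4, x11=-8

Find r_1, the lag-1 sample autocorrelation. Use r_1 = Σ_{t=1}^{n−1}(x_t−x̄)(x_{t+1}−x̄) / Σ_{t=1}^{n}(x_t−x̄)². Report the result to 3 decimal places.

-0.320

Mean x̄ = (-5 + 1 + 0 + 1 + 1 + 4 − 1 + 0 − 2 + 4 − 8)/11 = -0.4545
Numerator Σ_{t=1}^{10}(x_t−x̄)(x_{t+1}−x̄) = -40.5702
Denominator Σ(x_t−x̄)² = 126.7273
r_1 = -40.5702 / 126.7273 = -0.320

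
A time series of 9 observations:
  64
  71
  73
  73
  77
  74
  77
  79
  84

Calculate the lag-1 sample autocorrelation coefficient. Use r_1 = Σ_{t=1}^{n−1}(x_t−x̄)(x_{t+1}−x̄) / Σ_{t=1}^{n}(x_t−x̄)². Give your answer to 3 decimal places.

0.366

Mean x̄ = (64 + 71 + 73 + 73 + 77 + 74 + 77 + 79 + 84)/9 = 74.6667
Numerator Σ_{t=1}^{8}(x_t−x̄)(x_{t+1}−x̄) = 91.5556
Denominator Σ(x_t−x̄)² = 250.0000
r_1 = 91.5556 / 250.0000 = 0.366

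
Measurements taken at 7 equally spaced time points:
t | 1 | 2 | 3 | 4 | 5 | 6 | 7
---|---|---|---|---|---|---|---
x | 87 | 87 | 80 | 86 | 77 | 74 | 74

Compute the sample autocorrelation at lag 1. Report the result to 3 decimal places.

Mean x̄ = (87 + 87 + 80 + 86 + 77 + 74 + 74)/7 = 80.7143
Deviations from mean: 6.2857, 6.2857, -0.7143, 5.2857, -3.7143, -6.7143, -6.7143
Σ(x_t−x̄)(x_{t+1}−x̄) = (39.5102) + (-4.4898) + (-3.7755) + (-19.6327) + (24.9388) + (45.0816) = 81.6327
Denominator Σ(x_t−x̄)² = 211.4286
r_1 = 81.6327 / 211.4286 = 0.386

0.386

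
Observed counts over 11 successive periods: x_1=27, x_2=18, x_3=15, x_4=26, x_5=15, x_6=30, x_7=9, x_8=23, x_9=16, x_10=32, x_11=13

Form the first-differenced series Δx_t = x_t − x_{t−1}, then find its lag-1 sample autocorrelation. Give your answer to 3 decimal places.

First differences Δx: -9, -3, 11, -11, 15, -21, 14, -7, 16, -19
Mean of differences = -1.4000
Numerator Σ(Δx_t−Δx̄)(Δx_{t+1}−Δx̄) = -1397.3600
Denominator Σ(Δx_t−Δx̄)² = 1840.4000
r_1(Δx) = -1397.3600 / 1840.4000 = -0.759

-0.759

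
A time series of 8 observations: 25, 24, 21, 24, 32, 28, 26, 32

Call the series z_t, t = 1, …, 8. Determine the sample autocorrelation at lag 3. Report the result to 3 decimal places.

0.123

Mean z̄ = (25 + 24 + 21 + 24 + 32 + 28 + 26 + 32)/8 = 26.5000
Deviations from mean: -1.5000, -2.5000, -5.5000, -2.5000, 5.5000, 1.5000, -0.5000, 5.5000
Σ(z_t−z̄)(z_{t+3}−z̄) = (3.7500) + (-13.7500) + (-8.2500) + (1.2500) + (30.2500) = 13.2500
Denominator Σ(z_t−z̄)² = 108.0000
r_3 = 13.2500 / 108.0000 = 0.123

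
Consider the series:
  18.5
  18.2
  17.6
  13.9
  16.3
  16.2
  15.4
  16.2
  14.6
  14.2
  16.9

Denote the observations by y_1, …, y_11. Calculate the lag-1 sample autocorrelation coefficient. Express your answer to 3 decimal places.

Mean ȳ = (18.5 + 18.2 + 17.6 + 13.9 + 16.3 + 16.2 + 15.4 + 16.2 + 14.6 + 14.2 + 16.9)/11 = 16.1818
Numerator Σ_{t=1}^{10}(y_t−ȳ)(y_{t+1}−ȳ) = 5.6915
Denominator Σ(y_t−ȳ)² = 24.2364
r_1 = 5.6915 / 24.2364 = 0.235

0.235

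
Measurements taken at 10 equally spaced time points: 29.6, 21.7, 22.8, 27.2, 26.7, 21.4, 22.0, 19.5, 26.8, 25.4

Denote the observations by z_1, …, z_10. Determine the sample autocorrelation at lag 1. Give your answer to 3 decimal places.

-0.060

Mean z̄ = (29.6 + 21.7 + 22.8 + 27.2 + 26.7 + 21.4 + 22.0 + 19.5 + 26.8 + 25.4)/10 = 24.3100
Numerator Σ_{t=1}^{9}(z_t−z̄)(z_{t+1}−z̄) = -5.7071
Denominator Σ(z_t−z̄)² = 95.4690
r_1 = -5.7071 / 95.4690 = -0.060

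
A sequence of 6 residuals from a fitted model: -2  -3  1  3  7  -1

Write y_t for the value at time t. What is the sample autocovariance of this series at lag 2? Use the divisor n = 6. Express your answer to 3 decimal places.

Mean ȳ = (-2 − 3 + 1 + 3 + 7 − 1)/6 = 0.8333
Σ_{t=1}^{4}(y_t−ȳ)(y_{t+2}−ȳ) = -11.7222
γ_2 = -11.7222 / 6 = -1.954

-1.954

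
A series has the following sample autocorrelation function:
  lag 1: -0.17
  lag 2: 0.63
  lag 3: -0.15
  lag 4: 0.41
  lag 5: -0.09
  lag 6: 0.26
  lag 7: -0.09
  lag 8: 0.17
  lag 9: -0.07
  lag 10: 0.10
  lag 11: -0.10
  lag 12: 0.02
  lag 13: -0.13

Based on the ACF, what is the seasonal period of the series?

2

The largest autocorrelation is r_2 = 0.63, with weaker echoes at lags 4 (0.41), 6 (0.26) and 8 (0.17); the remaining lags stay at or below 0.10.
The dominant spike at lag 2 indicates a seasonal period of 2.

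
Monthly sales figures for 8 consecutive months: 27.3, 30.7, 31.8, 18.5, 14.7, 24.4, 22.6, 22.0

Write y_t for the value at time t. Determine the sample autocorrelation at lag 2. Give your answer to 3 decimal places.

Mean ȳ = (27.3 + 30.7 + 31.8 + 18.5 + 14.7 + 24.4 + 22.6 + 22.0)/8 = 24.0000
Deviations from mean: 3.3000, 6.7000, 7.8000, -5.5000, -9.3000, 0.4000, -1.4000, -2.0000
Σ(y_t−ȳ)(y_{t+2}−ȳ) = (25.7400) + (-36.8500) + (-72.5400) + (-2.2000) + (13.0200) + (-0.8000) = -73.6300
Denominator Σ(y_t−ȳ)² = 239.4800
r_2 = -73.6300 / 239.4800 = -0.307

-0.307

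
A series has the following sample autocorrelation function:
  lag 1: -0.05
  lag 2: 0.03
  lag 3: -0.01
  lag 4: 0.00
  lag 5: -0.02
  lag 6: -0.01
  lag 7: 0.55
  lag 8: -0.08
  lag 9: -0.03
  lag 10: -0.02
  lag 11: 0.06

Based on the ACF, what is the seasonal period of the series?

7

The largest autocorrelation is r_7 = 0.55; the remaining lags stay at or below 0.06.
The dominant spike at lag 7 indicates a seasonal period of 7.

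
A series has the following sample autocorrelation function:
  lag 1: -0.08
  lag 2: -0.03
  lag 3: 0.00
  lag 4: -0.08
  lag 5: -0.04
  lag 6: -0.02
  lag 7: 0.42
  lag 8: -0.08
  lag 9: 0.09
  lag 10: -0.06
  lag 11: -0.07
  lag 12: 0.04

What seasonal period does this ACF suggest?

7

The largest autocorrelation is r_7 = 0.42; the remaining lags stay at or below 0.09.
The dominant spike at lag 7 indicates a seasonal period of 7.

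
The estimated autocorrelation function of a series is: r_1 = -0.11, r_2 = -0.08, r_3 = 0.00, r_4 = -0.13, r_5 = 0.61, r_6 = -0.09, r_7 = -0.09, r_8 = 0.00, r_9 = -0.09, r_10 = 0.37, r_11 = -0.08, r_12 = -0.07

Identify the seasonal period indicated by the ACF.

The largest autocorrelation is r_5 = 0.61, with a weaker echo at lag 10 (0.37); the remaining lags stay at or below 0.00.
The dominant spike at lag 5 indicates a seasonal period of 5.

5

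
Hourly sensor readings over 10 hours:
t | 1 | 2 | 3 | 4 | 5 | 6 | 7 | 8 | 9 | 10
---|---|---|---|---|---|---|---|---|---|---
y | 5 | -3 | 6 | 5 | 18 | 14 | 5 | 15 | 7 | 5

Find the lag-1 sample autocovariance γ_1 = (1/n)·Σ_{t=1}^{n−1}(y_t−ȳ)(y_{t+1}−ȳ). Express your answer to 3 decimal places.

Mean ȳ = (5 − 3 + 6 + 5 + 18 + 14 + 5 + 15 + 7 + 5)/10 = 7.7000
Σ_{t=1}^{9}(y_t−ȳ)(y_{t+1}−ȳ) = 48.8100
γ_1 = 48.8100 / 10 = 4.881

4.881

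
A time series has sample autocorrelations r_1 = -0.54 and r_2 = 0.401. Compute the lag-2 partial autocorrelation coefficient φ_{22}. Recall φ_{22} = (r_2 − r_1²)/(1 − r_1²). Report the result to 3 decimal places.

0.154

φ_{22} = (r_2 − r_1²) / (1 − r_1²)
r_1² = (-0.54)² = 0.2916
Numerator = 0.401 − 0.2916 = 0.1094; denominator = 1 − 0.2916 = 0.7084
φ_{22} = 0.1094 / 0.7084 = 0.154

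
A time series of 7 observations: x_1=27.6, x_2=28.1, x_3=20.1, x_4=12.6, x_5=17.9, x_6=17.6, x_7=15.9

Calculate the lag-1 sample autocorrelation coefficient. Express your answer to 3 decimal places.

Mean x̄ = (27.6 + 28.1 + 20.1 + 12.6 + 17.9 + 17.6 + 15.9)/7 = 19.9714
Numerator Σ_{t=1}^{6}(x_t−x̄)(x_{t+1}−x̄) = 91.9435
Denominator Σ(x_t−x̄)² = 205.1143
r_1 = 91.9435 / 205.1143 = 0.448

0.448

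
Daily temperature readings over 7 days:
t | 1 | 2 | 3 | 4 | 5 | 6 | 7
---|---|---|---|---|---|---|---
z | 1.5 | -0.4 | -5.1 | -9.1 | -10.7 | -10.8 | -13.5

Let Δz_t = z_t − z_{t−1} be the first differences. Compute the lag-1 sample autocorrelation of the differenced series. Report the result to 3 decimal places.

0.164

First differences Δz: -1.9, -4.7, -4.0, -1.6, -0.1, -2.7
Mean of differences = -2.5000
Numerator Σ(Δz_t−Δz̄)(Δz_{t+1}−Δz̄) = 2.3100
Denominator Σ(Δz_t−Δz̄)² = 14.0600
r_1(Δz) = 2.3100 / 14.0600 = 0.164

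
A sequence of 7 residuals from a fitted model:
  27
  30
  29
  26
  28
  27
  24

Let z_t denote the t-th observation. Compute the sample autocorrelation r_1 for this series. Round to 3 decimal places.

0.064

Mean z̄ = (27 + 30 + 29 + 26 + 28 + 27 + 24)/7 = 27.2857
Deviations from mean: -0.2857, 2.7143, 1.7143, -1.2857, 0.7143, -0.2857, -3.2857
Σ(z_t−z̄)(z_{t+1}−z̄) = (-0.7755) + (4.6531) + (-2.2041) + (-0.9184) + (-0.2041) + (0.9388) = 1.4898
Denominator Σ(z_t−z̄)² = 23.4286
r_1 = 1.4898 / 23.4286 = 0.064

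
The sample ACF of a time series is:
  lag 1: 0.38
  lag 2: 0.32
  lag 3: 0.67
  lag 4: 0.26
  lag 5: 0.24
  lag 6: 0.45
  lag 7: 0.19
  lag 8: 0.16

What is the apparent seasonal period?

3

The largest autocorrelation is r_3 = 0.67, with a weaker echo at lag 6 (0.45); the remaining lags stay at or below 0.38. The elevated value at lag 1 (0.38), dropping to 0.32 at lag 2, reflects decaying short-term dependence rather than seasonality.
The dominant spike at lag 3 indicates a seasonal period of 3.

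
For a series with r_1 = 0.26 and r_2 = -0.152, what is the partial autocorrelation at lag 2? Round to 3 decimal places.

-0.236

φ_{22} = (r_2 − r_1²) / (1 − r_1²)
r_1² = (0.26)² = 0.0676
Numerator = -0.152 − 0.0676 = -0.2196; denominator = 1 − 0.0676 = 0.9324
φ_{22} = -0.2196 / 0.9324 = -0.236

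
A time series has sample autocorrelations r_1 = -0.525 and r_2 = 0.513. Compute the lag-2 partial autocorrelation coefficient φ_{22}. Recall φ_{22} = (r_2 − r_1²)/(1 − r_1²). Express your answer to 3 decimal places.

0.328

φ_{22} = (r_2 − r_1²) / (1 − r_1²)
r_1² = (-0.525)² = 0.275625
Numerator = 0.513 − 0.2756 = 0.2374; denominator = 1 − 0.2756 = 0.7244
φ_{22} = 0.2374 / 0.7244 = 0.328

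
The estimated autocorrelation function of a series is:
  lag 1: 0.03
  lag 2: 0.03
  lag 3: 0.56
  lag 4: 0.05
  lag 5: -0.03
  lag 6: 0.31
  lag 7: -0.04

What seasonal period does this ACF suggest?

3

The largest autocorrelation is r_3 = 0.56, with a weaker echo at lag 6 (0.31); the remaining lags stay at or below 0.05.
The dominant spike at lag 3 indicates a seasonal period of 3.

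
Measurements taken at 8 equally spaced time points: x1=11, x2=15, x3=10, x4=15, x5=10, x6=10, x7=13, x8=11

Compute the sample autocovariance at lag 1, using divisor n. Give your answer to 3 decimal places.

Mean x̄ = (11 + 15 + 10 + 15 + 10 + 10 + 13 + 11)/8 = 11.8750
Deviations: -0.8750, 3.1250, -1.8750, 3.1250, -1.8750, -1.8750, 1.1250, -0.8750
Σ_{t=1}^{7}(x_t−x̄)(x_{t+1}−x̄) = -19.8906
γ_1 = -19.8906 / 8 = -2.486

-2.486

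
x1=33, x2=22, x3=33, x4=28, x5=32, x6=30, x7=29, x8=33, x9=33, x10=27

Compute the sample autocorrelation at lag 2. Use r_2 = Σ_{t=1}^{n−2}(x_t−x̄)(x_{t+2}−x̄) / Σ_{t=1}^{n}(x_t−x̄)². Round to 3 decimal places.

Mean x̄ = (33 + 22 + 33 + 28 + 32 + 30 + 29 + 33 + 33 + 27)/10 = 30.0000
Numerator Σ_{t=1}^{8}(x_t−x̄)(x_{t+2}−x̄) = 17.0000
Denominator Σ(x_t−x̄)² = 118.0000
r_2 = 17.0000 / 118.0000 = 0.144

0.144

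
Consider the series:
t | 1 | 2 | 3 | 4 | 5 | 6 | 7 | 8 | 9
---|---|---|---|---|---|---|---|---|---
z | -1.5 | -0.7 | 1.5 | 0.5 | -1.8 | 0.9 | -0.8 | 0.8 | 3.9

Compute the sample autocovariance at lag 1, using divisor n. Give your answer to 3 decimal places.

-0.026

Mean z̄ = (-1.5 − 0.7 + 1.5 + 0.5 − 1.8 + 0.9 − 0.8 + 0.8 + 3.9)/9 = 0.3111
Σ_{t=1}^{8}(z_t−z̄)(z_{t+1}−z̄) = -0.2312
γ_1 = -0.2312 / 9 = -0.026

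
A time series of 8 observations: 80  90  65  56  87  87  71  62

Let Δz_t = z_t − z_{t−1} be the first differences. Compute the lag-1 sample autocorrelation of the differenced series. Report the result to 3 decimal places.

-0.105

First differences Δz: 10, -25, -9, 31, 0, -16, -9
Mean of differences = -2.5714
Numerator Σ(Δz_t−Δz̄)(Δz_{t+1}−Δz̄) = -215.4694
Denominator Σ(Δz_t−Δz̄)² = 2057.7143
r_1(Δz) = -215.4694 / 2057.7143 = -0.105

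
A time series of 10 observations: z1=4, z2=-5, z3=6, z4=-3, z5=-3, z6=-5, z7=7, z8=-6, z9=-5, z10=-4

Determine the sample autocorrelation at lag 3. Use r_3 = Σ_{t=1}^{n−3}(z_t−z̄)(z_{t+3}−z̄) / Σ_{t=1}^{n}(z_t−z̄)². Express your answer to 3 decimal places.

Mean z̄ = (4 − 5 + 6 − 3 − 3 − 5 + 7 − 6 − 5 − 4)/10 = -1.4000
Numerator Σ_{t=1}^{7}(z_t−z̄)(z_{t+3}−z̄) = -44.4800
Denominator Σ(z_t−z̄)² = 226.4000
r_3 = -44.4800 / 226.4000 = -0.196

-0.196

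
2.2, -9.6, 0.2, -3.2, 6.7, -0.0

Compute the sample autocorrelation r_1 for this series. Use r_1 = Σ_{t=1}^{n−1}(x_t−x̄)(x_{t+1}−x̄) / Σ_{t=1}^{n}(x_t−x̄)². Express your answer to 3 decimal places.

Mean x̄ = (2.2 − 9.6 + 0.2 − 3.2 + 6.7 − 0.0)/6 = -0.6167
Deviations from mean: 2.8167, -8.9833, 0.8167, -2.5833, 7.3167, 0.6167
Numerator Σ_{t=1}^{5}(x_t−x̄)(x_{t+1}−x̄) = -49.1386
Denominator Σ(x_t−x̄)² = 149.8883
r_1 = -49.1386 / 149.8883 = -0.328

-0.328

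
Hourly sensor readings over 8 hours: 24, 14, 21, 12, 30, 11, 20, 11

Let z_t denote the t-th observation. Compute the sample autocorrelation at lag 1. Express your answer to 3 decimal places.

-0.694

Mean z̄ = (24 + 14 + 21 + 12 + 30 + 11 + 20 + 11)/8 = 17.8750
Σ(z_t−z̄)(z_{t+1}−z̄) = (-23.7344) + (-12.1094) + (-18.3594) + (-71.2344) + (-83.3594) + (-14.6094) + (-14.6094) = -238.0156
Denominator Σ(z_t−z̄)² = 342.8750
r_1 = -238.0156 / 342.8750 = -0.694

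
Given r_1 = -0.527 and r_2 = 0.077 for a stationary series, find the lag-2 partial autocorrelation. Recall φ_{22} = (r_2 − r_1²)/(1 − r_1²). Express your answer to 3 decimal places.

φ_{22} = (r_2 − r_1²) / (1 − r_1²)
r_1² = (-0.527)² = 0.277729
Numerator = 0.077 − 0.2777 = -0.2007; denominator = 1 − 0.2777 = 0.7223
φ_{22} = -0.2007 / 0.7223 = -0.278

-0.278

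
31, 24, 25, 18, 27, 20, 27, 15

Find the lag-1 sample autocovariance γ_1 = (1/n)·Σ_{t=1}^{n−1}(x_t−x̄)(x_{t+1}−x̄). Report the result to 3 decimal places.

Mean x̄ = (31 + 24 + 25 + 18 + 27 + 20 + 27 + 15)/8 = 23.3750
Σ_{t=1}^{7}(x_t−x̄)(x_{t+1}−x̄) = -77.2656
γ_1 = -77.2656 / 8 = -9.658

-9.658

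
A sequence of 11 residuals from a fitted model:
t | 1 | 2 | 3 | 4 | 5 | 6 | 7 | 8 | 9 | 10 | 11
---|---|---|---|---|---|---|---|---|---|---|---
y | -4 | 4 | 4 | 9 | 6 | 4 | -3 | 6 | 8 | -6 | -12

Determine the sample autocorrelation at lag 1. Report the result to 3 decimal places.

0.240

Mean ȳ = (-4 + 4 + 4 + 9 + 6 + 4 − 3 + 6 + 8 − 6 − 12)/11 = 1.4545
Numerator Σ_{t=1}^{10}(y_t−ȳ)(y_{t+1}−ȳ) = 107.3388
Denominator Σ(y_t−ȳ)² = 446.7273
r_1 = 107.3388 / 446.7273 = 0.240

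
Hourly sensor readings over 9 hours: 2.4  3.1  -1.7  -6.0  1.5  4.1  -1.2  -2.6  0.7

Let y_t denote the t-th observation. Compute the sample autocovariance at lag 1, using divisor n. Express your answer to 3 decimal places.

0.666

Mean ȳ = (2.4 + 3.1 − 1.7 − 6.0 + 1.5 + 4.1 − 1.2 − 2.6 + 0.7)/9 = 0.0333
Σ_{t=1}^{8}(y_t−ȳ)(y_{t+1}−ȳ) = 5.9922
γ_1 = 5.9922 / 9 = 0.666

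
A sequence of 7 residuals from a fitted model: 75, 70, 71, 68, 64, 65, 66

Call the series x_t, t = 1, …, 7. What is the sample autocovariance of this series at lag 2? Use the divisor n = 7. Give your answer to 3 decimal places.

Mean x̄ = (75 + 70 + 71 + 68 + 64 + 65 + 66)/7 = 68.4286
Σ_{t=1}^{5}(x_t−x̄)(x_{t+2}−x̄) = 17.0612
γ_2 = 17.0612 / 7 = 2.437

2.437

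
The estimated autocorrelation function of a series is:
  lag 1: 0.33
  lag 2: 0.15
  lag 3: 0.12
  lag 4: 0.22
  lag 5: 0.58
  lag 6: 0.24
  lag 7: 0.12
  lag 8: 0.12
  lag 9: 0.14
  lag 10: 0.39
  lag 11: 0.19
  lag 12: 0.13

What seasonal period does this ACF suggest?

5

The largest autocorrelation is r_5 = 0.58, with a weaker echo at lag 10 (0.39); the remaining lags stay at or below 0.33. The elevated value at lag 1 (0.33), dropping to 0.15 at lag 2, reflects decaying short-term dependence rather than seasonality.
The dominant spike at lag 5 indicates a seasonal period of 5.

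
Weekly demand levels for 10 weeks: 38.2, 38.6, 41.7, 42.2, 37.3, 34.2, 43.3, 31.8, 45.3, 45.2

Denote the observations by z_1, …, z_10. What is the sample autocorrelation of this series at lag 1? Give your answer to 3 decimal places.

-0.267

Mean z̄ = (38.2 + 38.6 + 41.7 + 42.2 + 37.3 + 34.2 + 43.3 + 31.8 + 45.3 + 45.2)/10 = 39.7800
Numerator Σ_{t=1}^{9}(z_t−z̄)(z_{t+1}−z̄) = -49.7804
Denominator Σ(z_t−z̄)² = 186.6360
r_1 = -49.7804 / 186.6360 = -0.267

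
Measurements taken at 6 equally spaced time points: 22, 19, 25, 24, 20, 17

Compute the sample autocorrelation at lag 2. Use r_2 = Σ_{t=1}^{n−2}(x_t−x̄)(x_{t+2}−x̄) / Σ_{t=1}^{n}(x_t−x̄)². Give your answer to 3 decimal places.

-0.410

Mean x̄ = (22 + 19 + 25 + 24 + 20 + 17)/6 = 21.1667
Deviations from mean: 0.8333, -2.1667, 3.8333, 2.8333, -1.1667, -4.1667
Σ(x_t−x̄)(x_{t+2}−x̄) = (3.1944) + (-6.1389) + (-4.4722) + (-11.8056) = -19.2222
Denominator Σ(x_t−x̄)² = 46.8333
r_2 = -19.2222 / 46.8333 = -0.410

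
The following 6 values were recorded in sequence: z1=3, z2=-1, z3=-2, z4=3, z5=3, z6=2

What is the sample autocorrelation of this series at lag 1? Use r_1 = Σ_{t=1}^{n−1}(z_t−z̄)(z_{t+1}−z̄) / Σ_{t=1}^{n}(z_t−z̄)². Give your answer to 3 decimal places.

Mean z̄ = (3 − 1 − 2 + 3 + 3 + 2)/6 = 1.3333
Deviations from mean: 1.6667, -2.3333, -3.3333, 1.6667, 1.6667, 0.6667
Σ(z_t−z̄)(z_{t+1}−z̄) = (-3.8889) + (7.7778) + (-5.5556) + (2.7778) + (1.1111) = 2.2222
Denominator Σ(z_t−z̄)² = 25.3333
r_1 = 2.2222 / 25.3333 = 0.088

0.088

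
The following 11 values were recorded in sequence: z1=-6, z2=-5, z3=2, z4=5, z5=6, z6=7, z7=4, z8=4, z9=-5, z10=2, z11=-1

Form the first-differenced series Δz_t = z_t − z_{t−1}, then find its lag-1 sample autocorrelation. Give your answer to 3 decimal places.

First differences Δz: 1, 7, 3, 1, 1, -3, 0, -9, 7, -3
Mean of differences = 0.5000
Numerator Σ(Δz_t−Δz̄)(Δz_{t+1}−Δz̄) = -58.7500
Denominator Σ(Δz_t−Δz̄)² = 206.5000
r_1(Δz) = -58.7500 / 206.5000 = -0.285

-0.285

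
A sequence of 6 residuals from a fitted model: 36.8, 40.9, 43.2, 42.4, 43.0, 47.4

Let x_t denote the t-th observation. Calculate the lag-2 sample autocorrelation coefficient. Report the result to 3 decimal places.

Mean x̄ = (36.8 + 40.9 + 43.2 + 42.4 + 43.0 + 47.4)/6 = 42.2833
Σ(x_t−x̄)(x_{t+2}−x̄) = (-5.0264) + (-0.1614) + (0.6569) + (0.5969) = -3.9339
Denominator Σ(x_t−x̄)² = 59.5283
r_2 = -3.9339 / 59.5283 = -0.066

-0.066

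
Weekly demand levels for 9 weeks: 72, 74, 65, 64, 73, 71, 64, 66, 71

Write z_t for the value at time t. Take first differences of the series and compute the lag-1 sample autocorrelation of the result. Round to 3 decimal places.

First differences Δz: 2, -9, -1, 9, -2, -7, 2, 5
Mean of differences = -0.1250
Numerator Σ(Δz_t−Δz̄)(Δz_{t+1}−Δz̄) = -27.0156
Denominator Σ(Δz_t−Δz̄)² = 248.8750
r_1(Δz) = -27.0156 / 248.8750 = -0.109

-0.109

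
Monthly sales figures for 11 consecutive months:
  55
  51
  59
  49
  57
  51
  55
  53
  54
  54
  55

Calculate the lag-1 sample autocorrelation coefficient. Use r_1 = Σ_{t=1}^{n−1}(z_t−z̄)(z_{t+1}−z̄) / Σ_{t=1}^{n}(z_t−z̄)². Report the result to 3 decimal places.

-0.881

Mean z̄ = (55 + 51 + 59 + 49 + 57 + 51 + 55 + 53 + 54 + 54 + 55)/11 = 53.9091
Numerator Σ_{t=1}^{10}(z_t−z̄)(z_{t+1}−z̄) = -71.2810
Denominator Σ(z_t−z̄)² = 80.9091
r_1 = -71.2810 / 80.9091 = -0.881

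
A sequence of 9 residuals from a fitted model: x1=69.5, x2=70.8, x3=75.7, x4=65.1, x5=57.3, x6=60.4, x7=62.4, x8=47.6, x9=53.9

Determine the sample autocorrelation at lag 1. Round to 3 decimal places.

Mean x̄ = (69.5 + 70.8 + 75.7 + 65.1 + 57.3 + 60.4 + 62.4 + 47.6 + 53.9)/9 = 62.5222
Numerator Σ_{t=1}^{8}(x_t−x̄)(x_{t+1}−x̄) = 329.1795
Denominator Σ(x_t−x̄)² = 626.3156
r_1 = 329.1795 / 626.3156 = 0.526

0.526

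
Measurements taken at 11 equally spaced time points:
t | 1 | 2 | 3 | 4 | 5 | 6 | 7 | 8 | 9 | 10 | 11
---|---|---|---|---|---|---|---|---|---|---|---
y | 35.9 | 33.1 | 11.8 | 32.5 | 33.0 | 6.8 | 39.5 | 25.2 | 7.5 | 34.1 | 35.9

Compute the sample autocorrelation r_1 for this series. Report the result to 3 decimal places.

-0.354

Mean ȳ = (35.9 + 33.1 + 11.8 + 32.5 + 33.0 + 6.8 + 39.5 + 25.2 + 7.5 + 34.1 + 35.9)/11 = 26.8455
Numerator Σ_{t=1}^{10}(y_t−ȳ)(y_{t+1}−ȳ) = -528.4275
Denominator Σ(y_t−ȳ)² = 1490.8473
r_1 = -528.4275 / 1490.8473 = -0.354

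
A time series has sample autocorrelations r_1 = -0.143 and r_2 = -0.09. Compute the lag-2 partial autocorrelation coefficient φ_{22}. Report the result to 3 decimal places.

-0.113

φ_{22} = (r_2 − r_1²) / (1 − r_1²)
r_1² = (-0.143)² = 0.020449
Numerator = -0.09 − 0.0204 = -0.1104; denominator = 1 − 0.0204 = 0.9796
φ_{22} = -0.1104 / 0.9796 = -0.113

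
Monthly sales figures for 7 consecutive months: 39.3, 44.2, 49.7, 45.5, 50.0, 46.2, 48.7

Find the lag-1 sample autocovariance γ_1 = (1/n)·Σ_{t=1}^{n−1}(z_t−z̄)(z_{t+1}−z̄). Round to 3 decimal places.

0.223

Mean z̄ = (39.3 + 44.2 + 49.7 + 45.5 + 50.0 + 46.2 + 48.7)/7 = 46.2286
Σ_{t=1}^{6}(z_t−z̄)(z_{t+1}−z̄) = 1.5578
γ_1 = 1.5578 / 7 = 0.223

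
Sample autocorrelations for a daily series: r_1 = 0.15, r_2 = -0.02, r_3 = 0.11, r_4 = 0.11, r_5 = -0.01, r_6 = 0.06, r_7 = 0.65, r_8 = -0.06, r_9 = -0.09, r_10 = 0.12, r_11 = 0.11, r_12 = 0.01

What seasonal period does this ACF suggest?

The largest autocorrelation is r_7 = 0.65; the remaining lags stay at or below 0.15.
The dominant spike at lag 7 indicates a seasonal period of 7.

7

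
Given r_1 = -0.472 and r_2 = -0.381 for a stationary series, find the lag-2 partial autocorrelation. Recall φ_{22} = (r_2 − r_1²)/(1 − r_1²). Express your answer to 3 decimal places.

φ_{22} = (r_2 − r_1²) / (1 − r_1²)
r_1² = (-0.472)² = 0.222784
Numerator = -0.381 − 0.2228 = -0.6038; denominator = 1 − 0.2228 = 0.7772
φ_{22} = -0.6038 / 0.7772 = -0.777

-0.777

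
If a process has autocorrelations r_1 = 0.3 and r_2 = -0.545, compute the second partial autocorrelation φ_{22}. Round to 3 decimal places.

-0.698

φ_{22} = (r_2 − r_1²) / (1 − r_1²)
r_1² = (0.3)² = 0.09
Numerator = -0.545 − 0.0900 = -0.6350; denominator = 1 − 0.0900 = 0.9100
φ_{22} = -0.6350 / 0.9100 = -0.698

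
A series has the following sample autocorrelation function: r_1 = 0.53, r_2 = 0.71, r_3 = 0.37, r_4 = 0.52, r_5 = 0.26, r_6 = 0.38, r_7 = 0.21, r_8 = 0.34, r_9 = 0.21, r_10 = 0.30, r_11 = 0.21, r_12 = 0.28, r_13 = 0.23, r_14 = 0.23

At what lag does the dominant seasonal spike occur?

2

The largest autocorrelation is r_2 = 0.71; the remaining lags stay at or below 0.53.
The dominant spike at lag 2 indicates a seasonal period of 2.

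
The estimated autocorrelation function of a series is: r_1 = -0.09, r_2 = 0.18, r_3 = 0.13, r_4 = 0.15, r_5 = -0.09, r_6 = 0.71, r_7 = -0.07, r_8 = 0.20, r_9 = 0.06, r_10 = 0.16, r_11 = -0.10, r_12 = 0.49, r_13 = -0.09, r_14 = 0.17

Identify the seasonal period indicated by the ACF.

The largest autocorrelation is r_6 = 0.71, with a weaker echo at lag 12 (0.49); the remaining lags stay at or below 0.20.
The dominant spike at lag 6 indicates a seasonal period of 6.

6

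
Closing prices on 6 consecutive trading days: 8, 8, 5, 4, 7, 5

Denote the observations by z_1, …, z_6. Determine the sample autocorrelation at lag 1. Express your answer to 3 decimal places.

Mean z̄ = (8 + 8 + 5 + 4 + 7 + 5)/6 = 6.1667
Deviations from mean: 1.8333, 1.8333, -1.1667, -2.1667, 0.8333, -1.1667
Σ(z_t−z̄)(z_{t+1}−z̄) = (3.3611) + (-2.1389) + (2.5278) + (-1.8056) + (-0.9722) = 0.9722
Denominator Σ(z_t−z̄)² = 14.8333
r_1 = 0.9722 / 14.8333 = 0.066

0.066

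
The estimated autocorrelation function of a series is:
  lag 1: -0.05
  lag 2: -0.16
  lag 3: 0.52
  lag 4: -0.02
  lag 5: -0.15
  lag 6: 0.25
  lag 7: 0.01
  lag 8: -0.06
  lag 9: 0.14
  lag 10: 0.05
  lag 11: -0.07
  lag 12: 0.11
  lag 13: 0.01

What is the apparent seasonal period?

The largest autocorrelation is r_3 = 0.52, with a weaker echo at lag 6 (0.25); the remaining lags stay at or below 0.14.
The dominant spike at lag 3 indicates a seasonal period of 3.

3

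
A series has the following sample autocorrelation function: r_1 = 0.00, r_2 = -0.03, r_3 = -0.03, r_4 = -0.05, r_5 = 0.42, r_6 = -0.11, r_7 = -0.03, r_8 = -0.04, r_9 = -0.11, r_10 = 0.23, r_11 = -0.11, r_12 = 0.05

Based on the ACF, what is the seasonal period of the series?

5

The largest autocorrelation is r_5 = 0.42, with a weaker echo at lag 10 (0.23); the remaining lags stay at or below 0.05.
The dominant spike at lag 5 indicates a seasonal period of 5.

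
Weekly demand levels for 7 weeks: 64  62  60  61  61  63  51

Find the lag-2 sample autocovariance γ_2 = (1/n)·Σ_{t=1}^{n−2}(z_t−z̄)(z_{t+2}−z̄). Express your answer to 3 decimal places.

-0.676

Mean z̄ = (64 + 62 + 60 + 61 + 61 + 63 + 51)/7 = 60.2857
Σ_{t=1}^{5}(z_t−z̄)(z_{t+2}−z̄) = -4.7347
γ_2 = -4.7347 / 7 = -0.676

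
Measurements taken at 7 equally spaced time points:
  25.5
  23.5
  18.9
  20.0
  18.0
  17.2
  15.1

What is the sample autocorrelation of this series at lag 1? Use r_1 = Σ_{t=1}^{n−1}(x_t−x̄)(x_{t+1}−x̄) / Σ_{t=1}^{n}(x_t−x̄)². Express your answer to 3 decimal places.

0.430

Mean x̄ = (25.5 + 23.5 + 18.9 + 20.0 + 18.0 + 17.2 + 15.1)/7 = 19.7429
Σ(x_t−x̄)(x_{t+1}−x̄) = (21.6304) + (-3.1667) + (-0.2167) + (-0.4482) + (4.4318) + (11.8061) = 34.0367
Denominator Σ(x_t−x̄)² = 79.0971
r_1 = 34.0367 / 79.0971 = 0.430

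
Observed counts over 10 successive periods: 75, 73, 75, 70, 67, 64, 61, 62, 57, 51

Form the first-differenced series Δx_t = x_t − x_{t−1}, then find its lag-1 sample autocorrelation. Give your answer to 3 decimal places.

-0.151

First differences Δx: -2, 2, -5, -3, -3, -3, 1, -5, -6
Mean of differences = -2.6667
Numerator Σ(Δx_t−Δx̄)(Δx_{t+1}−Δx̄) = -8.7778
Denominator Σ(Δx_t−Δx̄)² = 58.0000
r_1(Δx) = -8.7778 / 58.0000 = -0.151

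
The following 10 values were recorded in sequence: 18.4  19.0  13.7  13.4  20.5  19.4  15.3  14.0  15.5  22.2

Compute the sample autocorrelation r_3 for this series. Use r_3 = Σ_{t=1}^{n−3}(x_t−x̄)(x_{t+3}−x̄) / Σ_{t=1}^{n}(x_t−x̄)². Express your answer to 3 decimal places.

-0.258

Mean x̄ = (18.4 + 19.0 + 13.7 + 13.4 + 20.5 + 19.4 + 15.3 + 14.0 + 15.5 + 22.2)/10 = 17.1400
Numerator Σ_{t=1}^{7}(x_t−x̄)(x_{t+3}−x̄) = -22.9228
Denominator Σ(x_t−x̄)² = 88.8040
r_3 = -22.9228 / 88.8040 = -0.258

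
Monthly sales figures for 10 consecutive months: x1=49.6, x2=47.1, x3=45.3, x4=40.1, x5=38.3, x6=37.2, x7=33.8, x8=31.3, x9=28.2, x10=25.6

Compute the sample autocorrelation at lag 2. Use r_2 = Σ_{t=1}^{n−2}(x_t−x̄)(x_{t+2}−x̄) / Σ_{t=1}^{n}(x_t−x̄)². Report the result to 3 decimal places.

Mean x̄ = (49.6 + 47.1 + 45.3 + 40.1 + 38.3 + 37.2 + 33.8 + 31.3 + 28.2 + 25.6)/10 = 37.6500
Numerator Σ_{t=1}^{8}(x_t−x̄)(x_{t+2}−x̄) = 231.6950
Denominator Σ(x_t−x̄)² = 586.9050
r_2 = 231.6950 / 586.9050 = 0.395

0.395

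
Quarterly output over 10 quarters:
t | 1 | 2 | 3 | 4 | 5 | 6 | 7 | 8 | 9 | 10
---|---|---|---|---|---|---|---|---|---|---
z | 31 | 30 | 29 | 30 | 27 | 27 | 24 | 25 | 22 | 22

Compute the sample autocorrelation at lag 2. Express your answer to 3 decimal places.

Mean z̄ = (31 + 30 + 29 + 30 + 27 + 27 + 24 + 25 + 22 + 22)/10 = 26.7000
Numerator Σ_{t=1}^{8}(z_t−z̄)(z_{t+2}−z̄) = 41.8200
Denominator Σ(z_t−z̄)² = 100.1000
r_2 = 41.8200 / 100.1000 = 0.418

0.418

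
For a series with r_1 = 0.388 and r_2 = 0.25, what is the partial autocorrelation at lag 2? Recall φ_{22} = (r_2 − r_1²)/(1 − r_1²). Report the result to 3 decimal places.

φ_{22} = (r_2 − r_1²) / (1 − r_1²)
r_1² = (0.388)² = 0.150544
Numerator = 0.25 − 0.1505 = 0.0995; denominator = 1 − 0.1505 = 0.8495
φ_{22} = 0.0995 / 0.8495 = 0.117

0.117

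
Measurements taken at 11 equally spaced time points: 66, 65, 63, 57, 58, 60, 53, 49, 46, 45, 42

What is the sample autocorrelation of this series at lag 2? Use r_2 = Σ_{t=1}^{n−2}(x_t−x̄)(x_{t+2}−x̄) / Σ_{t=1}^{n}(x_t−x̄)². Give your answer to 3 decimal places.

0.422

Mean x̄ = (66 + 65 + 63 + 57 + 58 + 60 + 53 + 49 + 46 + 45 + 42)/11 = 54.9091
Numerator Σ_{t=1}^{9}(x_t−x̄)(x_{t+2}−x̄) = 301.0744
Denominator Σ(x_t−x̄)² = 712.9091
r_2 = 301.0744 / 712.9091 = 0.422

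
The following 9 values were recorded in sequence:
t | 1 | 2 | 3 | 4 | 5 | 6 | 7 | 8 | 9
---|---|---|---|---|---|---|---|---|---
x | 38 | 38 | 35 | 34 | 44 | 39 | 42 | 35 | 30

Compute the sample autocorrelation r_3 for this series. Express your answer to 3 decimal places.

Mean x̄ = (38 + 38 + 35 + 34 + 44 + 39 + 42 + 35 + 30)/9 = 37.2222
Numerator Σ_{t=1}^{6}(x_t−x̄)(x_{t+3}−x̄) = -44.4815
Denominator Σ(x_t−x̄)² = 145.5556
r_3 = -44.4815 / 145.5556 = -0.306

-0.306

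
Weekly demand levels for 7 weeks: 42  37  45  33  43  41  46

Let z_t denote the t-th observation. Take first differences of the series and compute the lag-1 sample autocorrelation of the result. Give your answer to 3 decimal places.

-0.805

First differences Δz: -5, 8, -12, 10, -2, 5
Mean of differences = 0.6667
Numerator Σ(Δz_t−Δz̄)(Δz_{t+1}−Δz̄) = -289.1111
Denominator Σ(Δz_t−Δz̄)² = 359.3333
r_1(Δz) = -289.1111 / 359.3333 = -0.805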